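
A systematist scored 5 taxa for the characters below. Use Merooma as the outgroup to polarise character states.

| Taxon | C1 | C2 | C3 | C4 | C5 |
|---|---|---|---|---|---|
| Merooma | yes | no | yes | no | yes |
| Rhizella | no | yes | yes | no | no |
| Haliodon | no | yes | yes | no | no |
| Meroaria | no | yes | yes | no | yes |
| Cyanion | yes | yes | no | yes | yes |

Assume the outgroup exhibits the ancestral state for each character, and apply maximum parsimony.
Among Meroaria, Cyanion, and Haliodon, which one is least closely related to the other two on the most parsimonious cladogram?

Cyanion

Character polarity is set by the outgroup: the derived state is whichever differs from the outgroup's state, so for C1, C3, C5 the derived state is 'no', and for the remaining characters it is 'yes'.
C1 (derived state 'no') is shared by Haliodon, Meroaria, and Rhizella — a synapomorphy uniting that clade.
All ingroup taxa share the derived state 'yes' for C2; it defines the ingroup but does not resolve relationships within it.
C3: derived state 'no' in Cyanion only — an autapomorphy, so it tells us nothing about relationships among taxa.
C4: derived state 'yes' in Cyanion only — an autapomorphy, so it tells us nothing about relationships among taxa.
C5: derived state 'no' in Haliodon and Rhizella only — synapomorphy for {Haliodon, Rhizella}.
Most parsimonious ingroup topology: (((Rhizella,Haliodon),Meroaria),Cyanion).
Haliodon and Meroaria share a more recent common ancestor with each other than either does with Cyanion, so Cyanion is the least closely related of the three.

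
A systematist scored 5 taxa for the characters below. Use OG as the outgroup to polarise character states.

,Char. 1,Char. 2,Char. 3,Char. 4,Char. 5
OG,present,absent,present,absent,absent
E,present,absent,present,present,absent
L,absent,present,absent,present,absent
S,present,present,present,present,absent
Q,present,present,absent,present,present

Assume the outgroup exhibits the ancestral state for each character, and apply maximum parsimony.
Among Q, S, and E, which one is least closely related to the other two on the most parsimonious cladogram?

Character polarity is set by the outgroup: the derived state is whichever differs from the outgroup's state, so for Char. 1, Char. 3 the derived state is 'absent', and for the remaining characters it is 'present'.
Char. 1: derived state 'absent' in L only — an autapomorphy, so it tells us nothing about relationships among taxa.
Char. 2: derived state 'present' in L, Q, and S only — synapomorphy for {L, Q, S}.
Only L and Q show the derived state 'absent' for Char. 3, supporting them as a clade.
Char. 4 (derived state 'present') is shared by all ingroup taxa — unites the whole ingroup.
Char. 5: derived state 'present' in Q only — an autapomorphy, so it tells us nothing about relationships among taxa.
Most parsimonious ingroup topology: (E,((L,Q),S)).
Q and S share a more recent common ancestor with each other than either does with E, so E is the least closely related of the three.

E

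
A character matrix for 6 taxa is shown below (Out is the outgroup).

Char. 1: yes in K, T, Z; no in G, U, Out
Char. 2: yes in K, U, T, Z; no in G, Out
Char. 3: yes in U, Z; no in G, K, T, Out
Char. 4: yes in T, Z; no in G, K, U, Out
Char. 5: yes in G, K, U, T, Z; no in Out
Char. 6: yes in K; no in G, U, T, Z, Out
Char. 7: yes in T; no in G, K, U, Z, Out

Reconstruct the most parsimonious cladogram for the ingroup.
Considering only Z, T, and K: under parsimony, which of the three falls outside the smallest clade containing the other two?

The outgroup has state 'no' for every character, so 'yes' is the derived state throughout.
Char. 1: derived state 'yes' in K, T, and Z only — synapomorphy for {K, T, Z}.
Char. 2 (derived state 'yes') is shared by K, T, U, and Z — a synapomorphy uniting that clade.
Char. 3 groups U and Z, which is incompatible with the clades supported by the remaining characters; treating it as convergent (homoplasy) costs fewer steps than any alternative tree.
Char. 4: derived state 'yes' in T and Z only — synapomorphy for {T, Z}.
Char. 5 (derived state 'yes') is shared by all ingroup taxa — unites the whole ingroup.
Char. 6 (derived state 'yes') is unique to K (autapomorphy; uninformative for grouping).
Char. 7 (derived state 'yes') is unique to T (autapomorphy; uninformative for grouping).
Most parsimonious ingroup topology: ((((T,Z),K),U),G).
T and Z share a more recent common ancestor with each other than either does with K, so K is the least closely related of the three.

K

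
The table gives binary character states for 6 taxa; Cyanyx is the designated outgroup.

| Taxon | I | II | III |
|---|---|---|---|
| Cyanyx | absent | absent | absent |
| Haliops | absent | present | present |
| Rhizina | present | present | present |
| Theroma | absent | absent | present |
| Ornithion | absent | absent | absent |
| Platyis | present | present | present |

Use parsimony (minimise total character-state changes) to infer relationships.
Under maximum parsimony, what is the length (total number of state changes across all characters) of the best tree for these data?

The outgroup has state 'absent' for every character, so 'present' is the derived state throughout.
I: derived state 'present' in Platyis and Rhizina only — synapomorphy for {Platyis, Rhizina}.
II: derived state 'present' in Haliops, Platyis, and Rhizina only — synapomorphy for {Haliops, Platyis, Rhizina}.
Only Haliops, Platyis, Rhizina, and Theroma show the derived state 'present' for III, supporting them as a clade.
Most parsimonious ingroup topology: (((Haliops,(Rhizina,Platyis)),Theroma),Ornithion).
Changes per character on this tree: I: 1; II: 1; III: 1.
Total = 3.

3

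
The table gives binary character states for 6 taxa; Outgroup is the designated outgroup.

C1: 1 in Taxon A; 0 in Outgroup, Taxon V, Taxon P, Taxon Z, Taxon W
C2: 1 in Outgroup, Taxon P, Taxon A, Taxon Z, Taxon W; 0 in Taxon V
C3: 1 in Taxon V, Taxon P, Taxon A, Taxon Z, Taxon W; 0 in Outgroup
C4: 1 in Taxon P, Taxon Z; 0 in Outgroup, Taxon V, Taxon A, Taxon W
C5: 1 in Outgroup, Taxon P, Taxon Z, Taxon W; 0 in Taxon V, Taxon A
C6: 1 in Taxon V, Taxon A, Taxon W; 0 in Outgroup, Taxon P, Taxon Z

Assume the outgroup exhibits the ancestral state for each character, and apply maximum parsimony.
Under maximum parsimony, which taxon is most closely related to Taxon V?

Taxon A

Character polarity is set by the outgroup: the derived state is whichever differs from the outgroup's state, so for C2, C5 the derived state is '0', and for the remaining characters it is '1'.
C1: derived state '1' in Taxon A only — an autapomorphy, so it tells us nothing about relationships among taxa.
C2: derived state '0' in Taxon V only — an autapomorphy, so it tells us nothing about relationships among taxa.
All ingroup taxa share the derived state '1' for C3; it defines the ingroup but does not resolve relationships within it.
Only Taxon P and Taxon Z show the derived state '1' for C4, supporting them as a clade.
Only Taxon A and Taxon V show the derived state '0' for C5, supporting them as a clade.
C6: derived state '1' in Taxon A, Taxon V, and Taxon W only — synapomorphy for {Taxon A, Taxon V, Taxon W}.
Most parsimonious ingroup topology: (((Taxon V,Taxon A),Taxon W),(Taxon P,Taxon Z)).
Taxon V and Taxon A form a cherry on this tree, so they are sister taxa.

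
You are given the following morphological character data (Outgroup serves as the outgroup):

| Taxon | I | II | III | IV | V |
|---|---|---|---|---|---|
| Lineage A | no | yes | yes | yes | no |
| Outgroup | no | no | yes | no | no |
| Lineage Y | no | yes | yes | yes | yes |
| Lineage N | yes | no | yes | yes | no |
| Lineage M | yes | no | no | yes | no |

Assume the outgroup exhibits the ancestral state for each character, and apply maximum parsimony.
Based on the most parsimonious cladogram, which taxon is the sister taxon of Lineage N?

Character polarity is set by the outgroup: the derived state is whichever differs from the outgroup's state, so for III the derived state is 'no', and for the remaining characters it is 'yes'.
I: derived state 'yes' in Lineage M and Lineage N only — synapomorphy for {Lineage M, Lineage N}.
II (derived state 'yes') is shared by Lineage A and Lineage Y — a synapomorphy uniting that clade.
III: derived state 'no' in Lineage M only — an autapomorphy, so it tells us nothing about relationships among taxa.
IV (derived state 'yes') is shared by all ingroup taxa — unites the whole ingroup.
V: derived state 'yes' in Lineage Y only — an autapomorphy, so it tells us nothing about relationships among taxa.
Most parsimonious ingroup topology: ((Lineage A,Lineage Y),(Lineage N,Lineage M)).
Lineage N and Lineage M form a cherry on this tree, so they are sister taxa.

Lineage M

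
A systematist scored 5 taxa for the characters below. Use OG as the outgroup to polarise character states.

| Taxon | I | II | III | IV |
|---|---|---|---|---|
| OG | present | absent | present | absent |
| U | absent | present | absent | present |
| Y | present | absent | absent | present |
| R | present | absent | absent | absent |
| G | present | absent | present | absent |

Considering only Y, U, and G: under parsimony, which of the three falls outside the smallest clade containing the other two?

G

Character polarity is set by the outgroup: the derived state is whichever differs from the outgroup's state, so for I, III the derived state is 'absent', and for the remaining characters it is 'present'.
I: derived state 'absent' in U only — an autapomorphy, so it tells us nothing about relationships among taxa.
II (derived state 'present') is unique to U (autapomorphy; uninformative for grouping).
III: derived state 'absent' in R, U, and Y only — synapomorphy for {R, U, Y}.
IV: derived state 'present' in U and Y only — synapomorphy for {U, Y}.
Most parsimonious ingroup topology: (((U,Y),R),G).
Y and U share a more recent common ancestor with each other than either does with G, so G is the least closely related of the three.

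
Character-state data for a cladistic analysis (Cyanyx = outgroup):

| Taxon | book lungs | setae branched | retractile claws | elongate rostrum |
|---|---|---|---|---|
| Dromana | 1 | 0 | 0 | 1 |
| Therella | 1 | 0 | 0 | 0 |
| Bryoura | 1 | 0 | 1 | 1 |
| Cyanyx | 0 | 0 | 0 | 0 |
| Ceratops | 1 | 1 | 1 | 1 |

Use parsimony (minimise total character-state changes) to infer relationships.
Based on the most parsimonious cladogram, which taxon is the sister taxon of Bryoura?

Ceratops

The outgroup has state '0' for every character, so '1' is the derived state throughout.
book lungs (derived state '1') is shared by all ingroup taxa — unites the whole ingroup.
setae branched (derived state '1') is unique to Ceratops (autapomorphy; uninformative for grouping).
retractile claws (derived state '1') is shared by Bryoura and Ceratops — a synapomorphy uniting that clade.
Only Bryoura, Ceratops, and Dromana show the derived state '1' for elongate rostrum, supporting them as a clade.
Most parsimonious ingroup topology: (((Bryoura,Ceratops),Dromana),Therella).
Bryoura and Ceratops form a cherry on this tree, so they are sister taxa.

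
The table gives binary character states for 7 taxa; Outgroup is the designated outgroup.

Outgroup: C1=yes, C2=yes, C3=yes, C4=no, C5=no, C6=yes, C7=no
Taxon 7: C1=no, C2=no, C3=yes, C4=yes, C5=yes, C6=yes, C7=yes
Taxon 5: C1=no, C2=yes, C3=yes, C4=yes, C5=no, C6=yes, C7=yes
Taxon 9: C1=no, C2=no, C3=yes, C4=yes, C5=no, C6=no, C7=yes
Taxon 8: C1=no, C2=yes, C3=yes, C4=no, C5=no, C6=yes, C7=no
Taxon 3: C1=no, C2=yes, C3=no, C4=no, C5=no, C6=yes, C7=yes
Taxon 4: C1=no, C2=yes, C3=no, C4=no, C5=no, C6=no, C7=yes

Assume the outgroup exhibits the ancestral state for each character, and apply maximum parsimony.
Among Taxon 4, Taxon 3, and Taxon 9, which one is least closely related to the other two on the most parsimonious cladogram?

Character polarity is set by the outgroup: the derived state is whichever differs from the outgroup's state, so for C1, C2, C3, C6 the derived state is 'no', and for the remaining characters it is 'yes'.
C1 (derived state 'no') is shared by all ingroup taxa — unites the whole ingroup.
C2: derived state 'no' in Taxon 7 and Taxon 9 only — synapomorphy for {Taxon 7, Taxon 9}.
Only Taxon 3 and Taxon 4 show the derived state 'no' for C3, supporting them as a clade.
C4: derived state 'yes' in Taxon 5, Taxon 7, and Taxon 9 only — synapomorphy for {Taxon 5, Taxon 7, Taxon 9}.
C5 (derived state 'yes') is unique to Taxon 7 (autapomorphy; uninformative for grouping).
C6 groups Taxon 4 and Taxon 9, which is incompatible with the clades supported by the remaining characters; treating it as convergent (homoplasy) costs fewer steps than any alternative tree.
C7 (derived state 'yes') is shared by Taxon 3, Taxon 4, Taxon 5, Taxon 7, and Taxon 9 — a synapomorphy uniting that clade.
Most parsimonious ingroup topology: ((((Taxon 7,Taxon 9),Taxon 5),(Taxon 3,Taxon 4)),Taxon 8).
Taxon 4 and Taxon 3 share a more recent common ancestor with each other than either does with Taxon 9, so Taxon 9 is the least closely related of the three.

Taxon 9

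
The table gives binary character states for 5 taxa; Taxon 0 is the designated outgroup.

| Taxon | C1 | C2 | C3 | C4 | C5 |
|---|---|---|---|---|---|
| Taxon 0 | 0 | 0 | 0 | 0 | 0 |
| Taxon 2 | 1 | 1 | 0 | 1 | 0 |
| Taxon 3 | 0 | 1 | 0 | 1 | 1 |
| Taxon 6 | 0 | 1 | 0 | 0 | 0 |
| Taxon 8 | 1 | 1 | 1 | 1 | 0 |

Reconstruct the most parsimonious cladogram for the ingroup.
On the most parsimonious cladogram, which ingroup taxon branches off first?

Taxon 6

The outgroup has state '0' for every character, so '1' is the derived state throughout.
C1 (derived state '1') is shared by Taxon 2 and Taxon 8 — a synapomorphy uniting that clade.
C2 (derived state '1') is shared by all ingroup taxa — unites the whole ingroup.
C3 (derived state '1') is unique to Taxon 8 (autapomorphy; uninformative for grouping).
C4: derived state '1' in Taxon 2, Taxon 3, and Taxon 8 only — synapomorphy for {Taxon 2, Taxon 3, Taxon 8}.
C5 (derived state '1') is unique to Taxon 3 (autapomorphy; uninformative for grouping).
Most parsimonious ingroup topology: (((Taxon 2,Taxon 8),Taxon 3),Taxon 6).
Taxon 6 is sister to the clade containing all other ingroup taxa, so it is the earliest-diverging (most basal) ingroup lineage.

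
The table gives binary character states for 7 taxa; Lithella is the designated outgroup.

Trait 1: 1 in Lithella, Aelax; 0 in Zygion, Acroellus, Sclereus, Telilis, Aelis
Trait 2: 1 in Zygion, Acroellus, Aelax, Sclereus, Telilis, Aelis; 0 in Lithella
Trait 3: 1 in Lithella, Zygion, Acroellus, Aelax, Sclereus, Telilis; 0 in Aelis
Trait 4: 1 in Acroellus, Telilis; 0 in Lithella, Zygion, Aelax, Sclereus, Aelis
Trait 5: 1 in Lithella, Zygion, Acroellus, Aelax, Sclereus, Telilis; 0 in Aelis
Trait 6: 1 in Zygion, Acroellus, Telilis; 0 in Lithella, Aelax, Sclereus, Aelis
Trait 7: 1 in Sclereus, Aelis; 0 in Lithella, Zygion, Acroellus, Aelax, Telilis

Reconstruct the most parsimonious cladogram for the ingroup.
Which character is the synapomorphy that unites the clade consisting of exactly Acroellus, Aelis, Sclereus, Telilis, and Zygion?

Character polarity is set by the outgroup: the derived state is whichever differs from the outgroup's state, so for Trait 1, Trait 3, Trait 5 the derived state is '0', and for the remaining characters it is '1'.
Only Acroellus, Aelis, Sclereus, Telilis, and Zygion show the derived state '0' for Trait 1, supporting them as a clade.
All ingroup taxa share the derived state '1' for Trait 2; it defines the ingroup but does not resolve relationships within it.
Trait 3 (derived state '0') is unique to Aelis (autapomorphy; uninformative for grouping).
Trait 4: derived state '1' in Acroellus and Telilis only — synapomorphy for {Acroellus, Telilis}.
Trait 5 (derived state '0') is unique to Aelis (autapomorphy; uninformative for grouping).
Trait 6 (derived state '1') is shared by Acroellus, Telilis, and Zygion — a synapomorphy uniting that clade.
Trait 7: derived state '1' in Aelis and Sclereus only — synapomorphy for {Aelis, Sclereus}.
Most parsimonious ingroup topology: (((Zygion,(Acroellus,Telilis)),(Sclereus,Aelis)),Aelax).
The clade {Acroellus, Aelis, Sclereus, Telilis, Zygion} is supported by Trait 1: its derived state '0' occurs in exactly those taxa and in no other taxon (including the outgroup).

Trait 1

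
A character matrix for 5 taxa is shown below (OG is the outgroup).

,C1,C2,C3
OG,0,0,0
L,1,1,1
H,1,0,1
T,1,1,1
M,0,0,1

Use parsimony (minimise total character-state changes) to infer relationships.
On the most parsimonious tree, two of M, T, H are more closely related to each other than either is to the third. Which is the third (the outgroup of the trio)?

The outgroup has state '0' for every character, so '1' is the derived state throughout.
Only H, L, and T show the derived state '1' for C1, supporting them as a clade.
Only L and T show the derived state '1' for C2, supporting them as a clade.
C3 (derived state '1') is shared by all ingroup taxa — unites the whole ingroup.
Most parsimonious ingroup topology: (((L,T),H),M).
T and H share a more recent common ancestor with each other than either does with M, so M is the least closely related of the three.

M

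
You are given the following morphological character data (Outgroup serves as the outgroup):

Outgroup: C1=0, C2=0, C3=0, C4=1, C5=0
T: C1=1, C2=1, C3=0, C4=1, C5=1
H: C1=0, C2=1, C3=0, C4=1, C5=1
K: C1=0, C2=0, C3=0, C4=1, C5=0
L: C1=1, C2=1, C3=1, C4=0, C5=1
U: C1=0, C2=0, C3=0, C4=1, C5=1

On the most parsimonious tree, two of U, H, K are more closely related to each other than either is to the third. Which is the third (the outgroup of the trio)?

K

Character polarity is set by the outgroup: the derived state is whichever differs from the outgroup's state, so for C4 the derived state is '0', and for the remaining characters it is '1'.
C1 (derived state '1') is shared by L and T — a synapomorphy uniting that clade.
C2 (derived state '1') is shared by H, L, and T — a synapomorphy uniting that clade.
C3: derived state '1' in L only — an autapomorphy, so it tells us nothing about relationships among taxa.
C4: derived state '0' in L only — an autapomorphy, so it tells us nothing about relationships among taxa.
Only H, L, T, and U show the derived state '1' for C5, supporting them as a clade.
Most parsimonious ingroup topology: ((((T,L),H),U),K).
U and H share a more recent common ancestor with each other than either does with K, so K is the least closely related of the three.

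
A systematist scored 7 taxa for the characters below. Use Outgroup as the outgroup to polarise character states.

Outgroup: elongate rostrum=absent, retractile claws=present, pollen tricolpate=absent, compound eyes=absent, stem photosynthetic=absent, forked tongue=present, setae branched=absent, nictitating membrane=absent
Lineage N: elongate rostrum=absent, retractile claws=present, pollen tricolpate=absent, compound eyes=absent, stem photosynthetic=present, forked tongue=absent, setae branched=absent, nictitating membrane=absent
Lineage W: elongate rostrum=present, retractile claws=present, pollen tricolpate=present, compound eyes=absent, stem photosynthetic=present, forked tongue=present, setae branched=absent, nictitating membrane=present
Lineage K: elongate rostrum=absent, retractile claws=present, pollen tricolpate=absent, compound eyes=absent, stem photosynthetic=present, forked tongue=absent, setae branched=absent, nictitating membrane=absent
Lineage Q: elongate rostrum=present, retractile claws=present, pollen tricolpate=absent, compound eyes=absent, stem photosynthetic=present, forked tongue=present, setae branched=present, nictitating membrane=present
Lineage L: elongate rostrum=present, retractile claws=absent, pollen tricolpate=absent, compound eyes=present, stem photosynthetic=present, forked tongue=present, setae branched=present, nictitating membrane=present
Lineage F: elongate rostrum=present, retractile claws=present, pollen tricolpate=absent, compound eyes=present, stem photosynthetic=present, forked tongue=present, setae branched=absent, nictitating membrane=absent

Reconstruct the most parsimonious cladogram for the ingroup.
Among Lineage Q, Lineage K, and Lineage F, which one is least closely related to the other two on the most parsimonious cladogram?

Lineage K

Character polarity is set by the outgroup: the derived state is whichever differs from the outgroup's state, so for retractile claws, forked tongue the derived state is 'absent', and for the remaining characters it is 'present'.
elongate rostrum (derived state 'present') is shared by Lineage F, Lineage L, Lineage Q, and Lineage W — a synapomorphy uniting that clade.
retractile claws: derived state 'absent' in Lineage L only — an autapomorphy, so it tells us nothing about relationships among taxa.
pollen tricolpate: derived state 'present' in Lineage W only — an autapomorphy, so it tells us nothing about relationships among taxa.
compound eyes groups Lineage F and Lineage L, which is incompatible with the clades supported by the remaining characters; treating it as convergent (homoplasy) costs fewer steps than any alternative tree.
All ingroup taxa share the derived state 'present' for stem photosynthetic; it defines the ingroup but does not resolve relationships within it.
Only Lineage K and Lineage N show the derived state 'absent' for forked tongue, supporting them as a clade.
Only Lineage L and Lineage Q show the derived state 'present' for setae branched, supporting them as a clade.
Only Lineage L, Lineage Q, and Lineage W show the derived state 'present' for nictitating membrane, supporting them as a clade.
Most parsimonious ingroup topology: ((Lineage N,Lineage K),((Lineage W,(Lineage Q,Lineage L)),Lineage F)).
Lineage Q and Lineage F share a more recent common ancestor with each other than either does with Lineage K, so Lineage K is the least closely related of the three.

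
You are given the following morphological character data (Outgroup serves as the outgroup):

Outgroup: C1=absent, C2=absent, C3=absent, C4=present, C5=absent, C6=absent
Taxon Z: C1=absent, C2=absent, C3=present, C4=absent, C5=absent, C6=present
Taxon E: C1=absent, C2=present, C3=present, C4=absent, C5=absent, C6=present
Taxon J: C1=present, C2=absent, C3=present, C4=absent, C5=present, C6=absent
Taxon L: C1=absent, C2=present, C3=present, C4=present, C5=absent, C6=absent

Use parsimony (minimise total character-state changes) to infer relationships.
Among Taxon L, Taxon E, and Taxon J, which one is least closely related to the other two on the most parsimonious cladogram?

Character polarity is set by the outgroup: the derived state is whichever differs from the outgroup's state, so for C4 the derived state is 'absent', and for the remaining characters it is 'present'.
C1 (derived state 'present') is unique to Taxon J (autapomorphy; uninformative for grouping).
C2 groups Taxon E and Taxon L, which is incompatible with the clades supported by the remaining characters; treating it as convergent (homoplasy) costs fewer steps than any alternative tree.
C3 (derived state 'present') is shared by all ingroup taxa — unites the whole ingroup.
C4: derived state 'absent' in Taxon E, Taxon J, and Taxon Z only — synapomorphy for {Taxon E, Taxon J, Taxon Z}.
C5 (derived state 'present') is unique to Taxon J (autapomorphy; uninformative for grouping).
C6 (derived state 'present') is shared by Taxon E and Taxon Z — a synapomorphy uniting that clade.
Most parsimonious ingroup topology: (((Taxon Z,Taxon E),Taxon J),Taxon L).
Taxon J and Taxon E share a more recent common ancestor with each other than either does with Taxon L, so Taxon L is the least closely related of the three.

Taxon L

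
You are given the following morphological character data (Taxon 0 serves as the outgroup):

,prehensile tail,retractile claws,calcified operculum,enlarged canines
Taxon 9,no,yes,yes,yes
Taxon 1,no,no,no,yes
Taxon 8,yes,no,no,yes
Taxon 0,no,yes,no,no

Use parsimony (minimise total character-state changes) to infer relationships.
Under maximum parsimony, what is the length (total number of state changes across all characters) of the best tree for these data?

4

Character polarity is set by the outgroup: the derived state is whichever differs from the outgroup's state, so for retractile claws the derived state is 'no', and for the remaining characters it is 'yes'.
prehensile tail (derived state 'yes') is unique to Taxon 8 (autapomorphy; uninformative for grouping).
Only Taxon 1 and Taxon 8 show the derived state 'no' for retractile claws, supporting them as a clade.
calcified operculum: derived state 'yes' in Taxon 9 only — an autapomorphy, so it tells us nothing about relationships among taxa.
All ingroup taxa share the derived state 'yes' for enlarged canines; it defines the ingroup but does not resolve relationships within it.
Most parsimonious ingroup topology: ((Taxon 1,Taxon 8),Taxon 9).
Changes per character on this tree: prehensile tail: 1; retractile claws: 1; calcified operculum: 1; enlarged canines: 1.
Total = 4.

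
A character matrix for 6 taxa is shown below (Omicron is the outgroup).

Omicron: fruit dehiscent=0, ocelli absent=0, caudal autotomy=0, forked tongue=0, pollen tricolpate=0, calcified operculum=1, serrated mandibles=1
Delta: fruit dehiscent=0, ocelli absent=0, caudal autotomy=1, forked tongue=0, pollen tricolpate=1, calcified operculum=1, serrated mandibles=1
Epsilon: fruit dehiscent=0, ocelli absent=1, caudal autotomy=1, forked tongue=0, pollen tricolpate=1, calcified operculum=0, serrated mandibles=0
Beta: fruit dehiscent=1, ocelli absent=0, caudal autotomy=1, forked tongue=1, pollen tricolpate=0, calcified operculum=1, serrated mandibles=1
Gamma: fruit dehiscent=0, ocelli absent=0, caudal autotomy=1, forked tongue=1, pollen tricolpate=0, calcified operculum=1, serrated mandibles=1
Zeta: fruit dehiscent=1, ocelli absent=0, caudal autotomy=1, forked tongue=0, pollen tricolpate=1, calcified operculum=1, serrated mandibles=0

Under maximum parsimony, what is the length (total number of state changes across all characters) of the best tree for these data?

Character polarity is set by the outgroup: the derived state is whichever differs from the outgroup's state, so for calcified operculum, serrated mandibles the derived state is '0', and for the remaining characters it is '1'.
fruit dehiscent (state '1') occurs in Beta and Zeta but conflicts with the nesting implied by the other characters — most parsimoniously interpreted as homoplasy.
ocelli absent (derived state '1') is unique to Epsilon (autapomorphy; uninformative for grouping).
caudal autotomy (derived state '1') is shared by all ingroup taxa — unites the whole ingroup.
forked tongue (derived state '1') is shared by Beta and Gamma — a synapomorphy uniting that clade.
Only Delta, Epsilon, and Zeta show the derived state '1' for pollen tricolpate, supporting them as a clade.
calcified operculum (derived state '0') is unique to Epsilon (autapomorphy; uninformative for grouping).
serrated mandibles: derived state '0' in Epsilon and Zeta only — synapomorphy for {Epsilon, Zeta}.
Most parsimonious ingroup topology: ((Delta,(Epsilon,Zeta)),(Beta,Gamma)).
Changes per character on this tree: fruit dehiscent: 2; ocelli absent: 1; caudal autotomy: 1; forked tongue: 1; pollen tricolpate: 1; calcified operculum: 1; serrated mandibles: 1.
Total = 8.

8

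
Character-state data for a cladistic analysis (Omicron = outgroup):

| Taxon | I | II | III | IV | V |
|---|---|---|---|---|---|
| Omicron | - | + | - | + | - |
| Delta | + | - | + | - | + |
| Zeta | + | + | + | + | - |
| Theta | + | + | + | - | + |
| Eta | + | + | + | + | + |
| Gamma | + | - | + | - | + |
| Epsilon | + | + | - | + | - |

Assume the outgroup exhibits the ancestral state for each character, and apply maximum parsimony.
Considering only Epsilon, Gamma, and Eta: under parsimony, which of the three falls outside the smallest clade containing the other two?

Character polarity is set by the outgroup: the derived state is whichever differs from the outgroup's state, so for II, IV the derived state is '-', and for the remaining characters it is '+'.
I (derived state '+') is shared by all ingroup taxa — unites the whole ingroup.
II (derived state '-') is shared by Delta and Gamma — a synapomorphy uniting that clade.
Only Delta, Eta, Gamma, Theta, and Zeta show the derived state '+' for III, supporting them as a clade.
IV: derived state '-' in Delta, Gamma, and Theta only — synapomorphy for {Delta, Gamma, Theta}.
Only Delta, Eta, Gamma, and Theta show the derived state '+' for V, supporting them as a clade.
Most parsimonious ingroup topology: (((((Delta,Gamma),Theta),Eta),Zeta),Epsilon).
Gamma and Eta share a more recent common ancestor with each other than either does with Epsilon, so Epsilon is the least closely related of the three.

Epsilon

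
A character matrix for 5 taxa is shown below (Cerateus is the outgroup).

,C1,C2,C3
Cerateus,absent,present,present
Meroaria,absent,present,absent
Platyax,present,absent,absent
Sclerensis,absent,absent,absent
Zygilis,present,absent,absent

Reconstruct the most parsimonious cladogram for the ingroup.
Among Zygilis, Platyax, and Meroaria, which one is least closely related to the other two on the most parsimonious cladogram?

Character polarity is set by the outgroup: the derived state is whichever differs from the outgroup's state, so for C2, C3 the derived state is 'absent', and for the remaining characters it is 'present'.
Only Platyax and Zygilis show the derived state 'present' for C1, supporting them as a clade.
Only Platyax, Sclerensis, and Zygilis show the derived state 'absent' for C2, supporting them as a clade.
All ingroup taxa share the derived state 'absent' for C3; it defines the ingroup but does not resolve relationships within it.
Most parsimonious ingroup topology: (Meroaria,((Platyax,Zygilis),Sclerensis)).
Zygilis and Platyax share a more recent common ancestor with each other than either does with Meroaria, so Meroaria is the least closely related of the three.

Meroaria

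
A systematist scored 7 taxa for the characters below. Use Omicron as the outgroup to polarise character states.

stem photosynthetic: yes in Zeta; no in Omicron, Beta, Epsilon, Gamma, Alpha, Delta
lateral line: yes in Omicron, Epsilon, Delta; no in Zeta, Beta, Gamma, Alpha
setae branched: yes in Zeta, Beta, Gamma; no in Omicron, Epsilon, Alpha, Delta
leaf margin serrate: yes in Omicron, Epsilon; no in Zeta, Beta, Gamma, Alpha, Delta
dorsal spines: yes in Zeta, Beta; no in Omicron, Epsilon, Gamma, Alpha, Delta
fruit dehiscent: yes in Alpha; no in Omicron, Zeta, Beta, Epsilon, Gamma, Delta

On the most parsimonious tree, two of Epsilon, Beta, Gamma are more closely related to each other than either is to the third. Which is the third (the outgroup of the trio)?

Epsilon

Character polarity is set by the outgroup: the derived state is whichever differs from the outgroup's state, so for lateral line, leaf margin serrate the derived state is 'no', and for the remaining characters it is 'yes'.
stem photosynthetic (derived state 'yes') is unique to Zeta (autapomorphy; uninformative for grouping).
lateral line (derived state 'no') is shared by Alpha, Beta, Gamma, and Zeta — a synapomorphy uniting that clade.
Only Beta, Gamma, and Zeta show the derived state 'yes' for setae branched, supporting them as a clade.
leaf margin serrate: derived state 'no' in Alpha, Beta, Delta, Gamma, and Zeta only — synapomorphy for {Alpha, Beta, Delta, Gamma, Zeta}.
Only Beta and Zeta show the derived state 'yes' for dorsal spines, supporting them as a clade.
fruit dehiscent: derived state 'yes' in Alpha only — an autapomorphy, so it tells us nothing about relationships among taxa.
Most parsimonious ingroup topology: (((((Zeta,Beta),Gamma),Alpha),Delta),Epsilon).
Gamma and Beta share a more recent common ancestor with each other than either does with Epsilon, so Epsilon is the least closely related of the three.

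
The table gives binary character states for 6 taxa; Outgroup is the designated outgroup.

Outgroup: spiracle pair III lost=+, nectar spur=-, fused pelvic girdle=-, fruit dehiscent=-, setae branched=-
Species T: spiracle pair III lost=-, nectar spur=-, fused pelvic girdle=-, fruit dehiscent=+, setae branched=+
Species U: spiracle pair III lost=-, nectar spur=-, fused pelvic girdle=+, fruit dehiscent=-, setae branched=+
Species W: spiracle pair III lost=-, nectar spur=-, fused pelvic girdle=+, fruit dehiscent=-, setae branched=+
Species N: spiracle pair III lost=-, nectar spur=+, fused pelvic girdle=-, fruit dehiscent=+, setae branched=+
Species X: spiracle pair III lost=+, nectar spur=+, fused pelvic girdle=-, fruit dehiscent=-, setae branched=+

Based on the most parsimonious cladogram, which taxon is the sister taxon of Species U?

Character polarity is set by the outgroup: the derived state is whichever differs from the outgroup's state, so for spiracle pair III lost the derived state is '-', and for the remaining characters it is '+'.
Only Species N, Species T, Species U, and Species W show the derived state '-' for spiracle pair III lost, supporting them as a clade.
nectar spur (state '+') occurs in Species N and Species X but conflicts with the nesting implied by the other characters — most parsimoniously interpreted as homoplasy.
Only Species U and Species W show the derived state '+' for fused pelvic girdle, supporting them as a clade.
Only Species N and Species T show the derived state '+' for fruit dehiscent, supporting them as a clade.
setae branched (derived state '+') is shared by all ingroup taxa — unites the whole ingroup.
Most parsimonious ingroup topology: (((Species T,Species N),(Species U,Species W)),Species X).
Species U and Species W form a cherry on this tree, so they are sister taxa.

Species W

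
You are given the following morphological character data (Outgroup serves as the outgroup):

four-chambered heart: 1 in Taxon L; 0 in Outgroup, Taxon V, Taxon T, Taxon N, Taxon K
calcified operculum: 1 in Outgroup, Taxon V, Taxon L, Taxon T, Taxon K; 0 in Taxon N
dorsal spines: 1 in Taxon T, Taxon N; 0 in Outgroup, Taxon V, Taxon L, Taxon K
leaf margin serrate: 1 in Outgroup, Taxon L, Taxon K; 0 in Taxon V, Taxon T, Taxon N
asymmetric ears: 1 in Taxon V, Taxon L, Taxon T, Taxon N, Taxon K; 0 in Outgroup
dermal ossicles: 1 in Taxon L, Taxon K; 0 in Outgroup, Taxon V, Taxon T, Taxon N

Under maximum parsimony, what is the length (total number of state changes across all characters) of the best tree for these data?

6

Character polarity is set by the outgroup: the derived state is whichever differs from the outgroup's state, so for calcified operculum, leaf margin serrate the derived state is '0', and for the remaining characters it is '1'.
four-chambered heart: derived state '1' in Taxon L only — an autapomorphy, so it tells us nothing about relationships among taxa.
calcified operculum (derived state '0') is unique to Taxon N (autapomorphy; uninformative for grouping).
dorsal spines (derived state '1') is shared by Taxon N and Taxon T — a synapomorphy uniting that clade.
leaf margin serrate (derived state '0') is shared by Taxon N, Taxon T, and Taxon V — a synapomorphy uniting that clade.
asymmetric ears (derived state '1') is shared by all ingroup taxa — unites the whole ingroup.
Only Taxon K and Taxon L show the derived state '1' for dermal ossicles, supporting them as a clade.
Most parsimonious ingroup topology: ((Taxon V,(Taxon T,Taxon N)),(Taxon L,Taxon K)).
Changes per character on this tree: four-chambered heart: 1; calcified operculum: 1; dorsal spines: 1; leaf margin serrate: 1; asymmetric ears: 1; dermal ossicles: 1.
Total = 6.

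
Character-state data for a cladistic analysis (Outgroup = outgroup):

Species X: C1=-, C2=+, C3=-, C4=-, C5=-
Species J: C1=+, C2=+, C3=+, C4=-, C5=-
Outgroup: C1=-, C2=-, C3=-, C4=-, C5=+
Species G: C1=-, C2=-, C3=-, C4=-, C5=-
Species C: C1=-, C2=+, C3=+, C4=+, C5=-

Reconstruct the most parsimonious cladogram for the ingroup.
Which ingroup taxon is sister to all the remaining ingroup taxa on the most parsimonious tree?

Character polarity is set by the outgroup: the derived state is whichever differs from the outgroup's state, so for C5 the derived state is '-', and for the remaining characters it is '+'.
C1: derived state '+' in Species J only — an autapomorphy, so it tells us nothing about relationships among taxa.
C2: derived state '+' in Species C, Species J, and Species X only — synapomorphy for {Species C, Species J, Species X}.
Only Species C and Species J show the derived state '+' for C3, supporting them as a clade.
C4 (derived state '+') is unique to Species C (autapomorphy; uninformative for grouping).
All ingroup taxa share the derived state '-' for C5; it defines the ingroup but does not resolve relationships within it.
Most parsimonious ingroup topology: ((Species X,(Species C,Species J)),Species G).
Species G is sister to the clade containing all other ingroup taxa, so it is the earliest-diverging (most basal) ingroup lineage.

Species G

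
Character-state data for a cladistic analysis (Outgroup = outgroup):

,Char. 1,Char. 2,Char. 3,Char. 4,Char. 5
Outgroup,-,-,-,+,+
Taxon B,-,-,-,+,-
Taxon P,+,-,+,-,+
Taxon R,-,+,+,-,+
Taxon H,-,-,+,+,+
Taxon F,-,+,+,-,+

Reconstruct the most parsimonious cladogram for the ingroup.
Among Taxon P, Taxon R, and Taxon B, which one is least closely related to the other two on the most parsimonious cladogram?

Character polarity is set by the outgroup: the derived state is whichever differs from the outgroup's state, so for Char. 4, Char. 5 the derived state is '-', and for the remaining characters it is '+'.
Char. 1: derived state '+' in Taxon P only — an autapomorphy, so it tells us nothing about relationships among taxa.
Char. 2 (derived state '+') is shared by Taxon F and Taxon R — a synapomorphy uniting that clade.
Char. 3: derived state '+' in Taxon F, Taxon H, Taxon P, and Taxon R only — synapomorphy for {Taxon F, Taxon H, Taxon P, Taxon R}.
Only Taxon F, Taxon P, and Taxon R show the derived state '-' for Char. 4, supporting them as a clade.
Char. 5 (derived state '-') is unique to Taxon B (autapomorphy; uninformative for grouping).
Most parsimonious ingroup topology: (Taxon B,((Taxon P,(Taxon R,Taxon F)),Taxon H)).
Taxon R and Taxon P share a more recent common ancestor with each other than either does with Taxon B, so Taxon B is the least closely related of the three.

Taxon B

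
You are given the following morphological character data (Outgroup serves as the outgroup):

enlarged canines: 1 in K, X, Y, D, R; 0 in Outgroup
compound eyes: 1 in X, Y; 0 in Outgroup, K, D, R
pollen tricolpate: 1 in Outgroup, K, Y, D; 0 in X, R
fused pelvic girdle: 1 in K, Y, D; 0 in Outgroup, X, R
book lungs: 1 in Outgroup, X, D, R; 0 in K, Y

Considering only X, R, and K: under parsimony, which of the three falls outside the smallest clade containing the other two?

Character polarity is set by the outgroup: the derived state is whichever differs from the outgroup's state, so for pollen tricolpate, book lungs the derived state is '0', and for the remaining characters it is '1'.
enlarged canines (derived state '1') is shared by all ingroup taxa — unites the whole ingroup.
compound eyes groups X and Y, which is incompatible with the clades supported by the remaining characters; treating it as convergent (homoplasy) costs fewer steps than any alternative tree.
pollen tricolpate: derived state '0' in R and X only — synapomorphy for {R, X}.
fused pelvic girdle (derived state '1') is shared by D, K, and Y — a synapomorphy uniting that clade.
book lungs: derived state '0' in K and Y only — synapomorphy for {K, Y}.
Most parsimonious ingroup topology: (((K,Y),D),(X,R)).
X and R share a more recent common ancestor with each other than either does with K, so K is the least closely related of the three.

K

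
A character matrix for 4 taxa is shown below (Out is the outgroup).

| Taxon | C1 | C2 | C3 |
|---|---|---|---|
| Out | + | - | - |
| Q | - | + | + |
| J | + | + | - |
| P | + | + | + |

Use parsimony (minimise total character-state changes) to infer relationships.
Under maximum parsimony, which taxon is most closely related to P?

Q

Character polarity is set by the outgroup: the derived state is whichever differs from the outgroup's state, so for C1 the derived state is '-', and for the remaining characters it is '+'.
C1 (derived state '-') is unique to Q (autapomorphy; uninformative for grouping).
C2 (derived state '+') is shared by all ingroup taxa — unites the whole ingroup.
C3 (derived state '+') is shared by P and Q — a synapomorphy uniting that clade.
Most parsimonious ingroup topology: ((Q,P),J).
P and Q form a cherry on this tree, so they are sister taxa.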